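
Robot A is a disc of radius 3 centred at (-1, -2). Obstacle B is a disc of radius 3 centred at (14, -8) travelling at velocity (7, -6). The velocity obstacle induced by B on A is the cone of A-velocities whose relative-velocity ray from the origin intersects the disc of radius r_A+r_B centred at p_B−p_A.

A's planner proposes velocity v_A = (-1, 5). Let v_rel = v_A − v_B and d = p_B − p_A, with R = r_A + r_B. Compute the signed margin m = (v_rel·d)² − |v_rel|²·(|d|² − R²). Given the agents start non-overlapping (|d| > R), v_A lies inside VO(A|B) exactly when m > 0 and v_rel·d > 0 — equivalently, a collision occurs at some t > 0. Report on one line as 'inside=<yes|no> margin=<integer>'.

d = (15, -6),  |d|² = 261;  R = 3+3 = 6,  c = 261−6² = 225
v_rel = (-8, 11),  |v_rel|² = 185;  v_rel·d = (-8)·(15) + (11)·(-6) = -186
185·t² + 372·t + 225 = 0  ⇒  m = (-186)² − 185·225 = -7029
m = -7029 < 0,  v_rel·d = -186 < 0  ⇒  outside

inside=no margin=-7029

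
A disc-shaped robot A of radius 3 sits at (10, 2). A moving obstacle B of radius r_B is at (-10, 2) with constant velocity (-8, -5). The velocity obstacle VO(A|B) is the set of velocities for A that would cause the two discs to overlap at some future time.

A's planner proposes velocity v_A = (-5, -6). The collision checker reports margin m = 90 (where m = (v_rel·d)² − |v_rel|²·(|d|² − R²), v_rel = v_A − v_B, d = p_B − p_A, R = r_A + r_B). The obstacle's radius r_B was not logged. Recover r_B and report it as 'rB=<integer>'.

m = 90
d = (-20, 0);  v_rel = (3, -1),  |v_rel|² = 10
v_rel×d = (3)·(0) − (-1)·(-20) = -20
since m = R²·10 − (-20)²:  R² = (400 + 90) / 10 = 49
R = √49 = 7  ⇒  r_B = 7 − 3 = 4

rB=4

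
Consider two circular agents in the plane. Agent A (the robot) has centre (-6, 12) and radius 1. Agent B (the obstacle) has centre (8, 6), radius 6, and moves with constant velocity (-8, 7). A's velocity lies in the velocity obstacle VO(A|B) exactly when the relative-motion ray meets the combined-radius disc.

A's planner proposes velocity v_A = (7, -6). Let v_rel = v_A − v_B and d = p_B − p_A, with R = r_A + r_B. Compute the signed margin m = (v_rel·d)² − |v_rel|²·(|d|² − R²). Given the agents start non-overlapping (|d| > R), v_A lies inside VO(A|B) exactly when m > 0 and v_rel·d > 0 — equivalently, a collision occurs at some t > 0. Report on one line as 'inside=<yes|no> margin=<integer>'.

d = (14, -6),  |d|² = 232;  R = 1+6 = 7,  c = 232−7² = 183
v_rel = (15, -13),  |v_rel|² = 394;  v_rel·d = (15)·(14) + (-13)·(-6) = 288
394·t² − 576·t + 183 = 0  ⇒  m = 288² − 394·183 = 10842
m = 10842 > 0,  v_rel·d = 288 > 0  ⇒  inside

inside=yes margin=10842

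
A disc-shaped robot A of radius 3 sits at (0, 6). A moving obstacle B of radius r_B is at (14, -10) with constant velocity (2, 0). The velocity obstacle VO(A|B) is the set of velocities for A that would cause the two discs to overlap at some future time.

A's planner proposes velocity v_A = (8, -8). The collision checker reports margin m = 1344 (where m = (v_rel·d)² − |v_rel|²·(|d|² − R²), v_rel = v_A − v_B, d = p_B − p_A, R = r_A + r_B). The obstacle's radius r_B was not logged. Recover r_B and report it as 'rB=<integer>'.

m = 1344
d = (14, -16);  v_rel = (6, -8),  |v_rel|² = 100
v_rel×d = (6)·(-16) − (-8)·(14) = 16
since m = R²·100 − 16²:  R² = (256 + 1344) / 100 = 16
R = √16 = 4  ⇒  r_B = 4 − 3 = 1

rB=1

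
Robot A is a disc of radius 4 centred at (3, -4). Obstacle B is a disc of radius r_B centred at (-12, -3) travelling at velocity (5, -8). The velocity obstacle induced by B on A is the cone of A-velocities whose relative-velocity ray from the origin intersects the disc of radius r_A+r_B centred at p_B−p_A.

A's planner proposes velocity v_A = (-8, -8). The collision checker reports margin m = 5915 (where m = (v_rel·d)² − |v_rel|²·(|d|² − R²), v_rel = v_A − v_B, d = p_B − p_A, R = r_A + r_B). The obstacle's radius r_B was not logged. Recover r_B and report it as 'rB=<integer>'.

m = 5915
d = (-15, 1);  v_rel = (-13, 0),  |v_rel|² = 169
v_rel×d = (-13)·(1) − (0)·(-15) = -13
since m = R²·169 − (-13)²:  R² = (169 + 5915) / 169 = 36
R = √36 = 6  ⇒  r_B = 6 − 4 = 2

rB=2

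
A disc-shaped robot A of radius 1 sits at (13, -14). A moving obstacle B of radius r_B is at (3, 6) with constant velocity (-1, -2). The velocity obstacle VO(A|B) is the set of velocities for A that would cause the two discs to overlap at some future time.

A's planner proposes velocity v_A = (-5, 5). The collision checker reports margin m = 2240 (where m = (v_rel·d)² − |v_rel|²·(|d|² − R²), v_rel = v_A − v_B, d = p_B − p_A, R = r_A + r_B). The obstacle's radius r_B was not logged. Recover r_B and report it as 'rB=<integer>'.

m = 2240
d = (-10, 20);  v_rel = (-4, 7),  |v_rel|² = 65
v_rel×d = (-4)·(20) − (7)·(-10) = -10
since m = R²·65 − (-10)²:  R² = (100 + 2240) / 65 = 36
R = √36 = 6  ⇒  r_B = 6 − 1 = 5

rB=5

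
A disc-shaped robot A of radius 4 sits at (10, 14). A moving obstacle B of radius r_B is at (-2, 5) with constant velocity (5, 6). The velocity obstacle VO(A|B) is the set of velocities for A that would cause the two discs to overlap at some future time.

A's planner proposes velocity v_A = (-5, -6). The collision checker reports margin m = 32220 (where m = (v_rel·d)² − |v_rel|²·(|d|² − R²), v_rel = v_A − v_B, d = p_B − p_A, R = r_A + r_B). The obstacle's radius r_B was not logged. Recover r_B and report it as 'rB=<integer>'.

m = 32220
d = (-12, -9);  v_rel = (-10, -12),  |v_rel|² = 244
v_rel×d = (-10)·(-9) − (-12)·(-12) = -54
since m = R²·244 − (-54)²:  R² = (2916 + 32220) / 244 = 144
R = √144 = 12  ⇒  r_B = 12 − 4 = 8

rB=8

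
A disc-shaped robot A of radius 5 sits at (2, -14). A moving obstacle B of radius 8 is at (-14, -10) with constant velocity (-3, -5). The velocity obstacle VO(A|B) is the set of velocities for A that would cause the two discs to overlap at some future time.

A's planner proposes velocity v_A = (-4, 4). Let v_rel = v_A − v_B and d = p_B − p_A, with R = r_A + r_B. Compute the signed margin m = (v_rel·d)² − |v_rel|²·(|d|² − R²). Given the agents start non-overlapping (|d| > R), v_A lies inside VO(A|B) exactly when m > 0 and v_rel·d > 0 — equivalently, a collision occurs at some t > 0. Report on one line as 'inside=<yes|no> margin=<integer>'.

d = (-16, 4),  |d|² = 272;  R = 5+8 = 13,  c = 272−13² = 103
v_rel = (-1, 9),  |v_rel|² = 82;  v_rel·d = (-1)·(-16) + (9)·(4) = 52
82·t² − 104·t + 103 = 0  ⇒  m = 52² − 82·103 = -5742
m = -5742 < 0,  v_rel·d = 52 > 0  ⇒  outside

inside=no margin=-5742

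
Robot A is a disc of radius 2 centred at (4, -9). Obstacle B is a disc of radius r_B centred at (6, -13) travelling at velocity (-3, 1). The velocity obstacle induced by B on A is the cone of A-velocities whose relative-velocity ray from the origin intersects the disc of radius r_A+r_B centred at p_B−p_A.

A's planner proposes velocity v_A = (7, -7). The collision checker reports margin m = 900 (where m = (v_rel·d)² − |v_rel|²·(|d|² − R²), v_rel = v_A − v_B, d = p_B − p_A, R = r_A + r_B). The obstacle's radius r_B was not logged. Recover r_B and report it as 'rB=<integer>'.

m = 900
d = (2, -4);  v_rel = (10, -8),  |v_rel|² = 164
v_rel×d = (10)·(-4) − (-8)·(2) = -24
since m = R²·164 − (-24)²:  R² = (576 + 900) / 164 = 9
R = √9 = 3  ⇒  r_B = 3 − 2 = 1

rB=1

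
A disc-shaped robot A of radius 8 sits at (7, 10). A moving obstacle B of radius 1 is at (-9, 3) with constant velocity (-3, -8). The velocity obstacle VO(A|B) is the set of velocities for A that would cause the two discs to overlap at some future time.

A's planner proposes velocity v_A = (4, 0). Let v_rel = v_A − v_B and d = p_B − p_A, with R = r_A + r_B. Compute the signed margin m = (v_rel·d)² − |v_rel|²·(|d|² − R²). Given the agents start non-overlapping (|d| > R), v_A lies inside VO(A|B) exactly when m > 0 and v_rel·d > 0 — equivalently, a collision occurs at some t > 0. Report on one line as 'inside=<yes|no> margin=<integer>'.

d = (-16, -7),  |d|² = 305;  R = 8+1 = 9,  c = 305−9² = 224
v_rel = (7, 8),  |v_rel|² = 113;  v_rel·d = (7)·(-16) + (8)·(-7) = -168
113·t² + 336·t + 224 = 0  ⇒  m = (-168)² − 113·224 = 2912
m = 2912 > 0,  v_rel·d = -168 < 0  ⇒  outside

inside=no margin=2912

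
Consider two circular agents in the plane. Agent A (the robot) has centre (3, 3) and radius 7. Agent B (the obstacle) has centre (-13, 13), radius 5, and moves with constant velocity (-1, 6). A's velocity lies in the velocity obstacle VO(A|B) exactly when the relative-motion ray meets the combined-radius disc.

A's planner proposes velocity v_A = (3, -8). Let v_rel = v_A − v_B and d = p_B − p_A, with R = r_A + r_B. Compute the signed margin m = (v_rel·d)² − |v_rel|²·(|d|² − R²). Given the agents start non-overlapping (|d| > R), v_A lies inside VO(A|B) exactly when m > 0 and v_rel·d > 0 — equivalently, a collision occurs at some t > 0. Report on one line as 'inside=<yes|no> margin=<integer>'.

d = (-16, 10),  |d|² = 356;  R = 7+5 = 12,  c = 356−12² = 212
v_rel = (4, -14),  |v_rel|² = 212;  v_rel·d = (4)·(-16) + (-14)·(10) = -204
212·t² + 408·t + 212 = 0  ⇒  m = (-204)² − 212·212 = -3328
m = -3328 < 0,  v_rel·d = -204 < 0  ⇒  outside

inside=no margin=-3328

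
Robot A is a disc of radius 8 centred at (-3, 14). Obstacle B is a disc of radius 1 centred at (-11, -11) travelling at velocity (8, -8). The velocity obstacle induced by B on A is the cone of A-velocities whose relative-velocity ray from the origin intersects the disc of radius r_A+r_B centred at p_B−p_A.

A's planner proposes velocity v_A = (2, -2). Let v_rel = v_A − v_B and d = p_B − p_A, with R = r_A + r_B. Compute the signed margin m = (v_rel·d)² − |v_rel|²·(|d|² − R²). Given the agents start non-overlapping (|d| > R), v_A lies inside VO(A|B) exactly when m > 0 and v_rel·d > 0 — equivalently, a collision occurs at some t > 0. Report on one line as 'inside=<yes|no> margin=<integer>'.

d = (-8, -25),  |d|² = 689;  R = 8+1 = 9,  c = 689−9² = 608
v_rel = (-6, 6),  |v_rel|² = 72;  v_rel·d = (-6)·(-8) + (6)·(-25) = -102
72·t² + 204·t + 608 = 0  ⇒  m = (-102)² − 72·608 = -33372
m = -33372 < 0,  v_rel·d = -102 < 0  ⇒  outside

inside=no margin=-33372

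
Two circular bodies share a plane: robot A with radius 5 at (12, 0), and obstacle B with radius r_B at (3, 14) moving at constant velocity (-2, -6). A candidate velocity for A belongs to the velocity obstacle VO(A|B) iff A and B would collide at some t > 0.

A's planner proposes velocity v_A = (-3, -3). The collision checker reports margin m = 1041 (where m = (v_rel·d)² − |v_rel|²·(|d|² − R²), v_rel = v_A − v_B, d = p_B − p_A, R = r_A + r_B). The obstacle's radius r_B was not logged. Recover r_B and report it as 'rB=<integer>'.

m = 1041
d = (-9, 14);  v_rel = (-1, 3),  |v_rel|² = 10
v_rel×d = (-1)·(14) − (3)·(-9) = 13
since m = R²·10 − 13²:  R² = (169 + 1041) / 10 = 121
R = √121 = 11  ⇒  r_B = 11 − 5 = 6

rB=6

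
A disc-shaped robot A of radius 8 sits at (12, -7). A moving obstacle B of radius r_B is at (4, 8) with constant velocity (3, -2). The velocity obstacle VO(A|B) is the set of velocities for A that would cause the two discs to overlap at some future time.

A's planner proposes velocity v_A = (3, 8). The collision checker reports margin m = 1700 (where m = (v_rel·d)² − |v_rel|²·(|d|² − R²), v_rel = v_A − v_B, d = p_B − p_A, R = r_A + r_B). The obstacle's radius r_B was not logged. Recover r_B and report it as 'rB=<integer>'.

m = 1700
d = (-8, 15);  v_rel = (0, 10),  |v_rel|² = 100
v_rel×d = (0)·(15) − (10)·(-8) = 80
since m = R²·100 − 80²:  R² = (6400 + 1700) / 100 = 81
R = √81 = 9  ⇒  r_B = 9 − 8 = 1

rB=1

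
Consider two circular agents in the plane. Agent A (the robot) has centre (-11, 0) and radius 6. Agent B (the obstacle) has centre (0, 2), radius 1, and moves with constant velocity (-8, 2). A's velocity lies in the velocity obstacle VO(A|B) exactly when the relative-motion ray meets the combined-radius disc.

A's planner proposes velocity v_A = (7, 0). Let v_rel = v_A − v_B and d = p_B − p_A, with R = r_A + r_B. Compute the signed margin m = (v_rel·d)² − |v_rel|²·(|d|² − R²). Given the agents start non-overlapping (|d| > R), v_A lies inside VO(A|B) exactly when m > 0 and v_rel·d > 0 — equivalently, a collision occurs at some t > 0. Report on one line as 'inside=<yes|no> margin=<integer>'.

d = (11, 2),  |d|² = 125;  R = 6+1 = 7,  c = 125−7² = 76
v_rel = (15, -2),  |v_rel|² = 229;  v_rel·d = (15)·(11) + (-2)·(2) = 161
229·t² − 322·t + 76 = 0  ⇒  m = 161² − 229·76 = 8517
m = 8517 > 0,  v_rel·d = 161 > 0  ⇒  inside

inside=yes margin=8517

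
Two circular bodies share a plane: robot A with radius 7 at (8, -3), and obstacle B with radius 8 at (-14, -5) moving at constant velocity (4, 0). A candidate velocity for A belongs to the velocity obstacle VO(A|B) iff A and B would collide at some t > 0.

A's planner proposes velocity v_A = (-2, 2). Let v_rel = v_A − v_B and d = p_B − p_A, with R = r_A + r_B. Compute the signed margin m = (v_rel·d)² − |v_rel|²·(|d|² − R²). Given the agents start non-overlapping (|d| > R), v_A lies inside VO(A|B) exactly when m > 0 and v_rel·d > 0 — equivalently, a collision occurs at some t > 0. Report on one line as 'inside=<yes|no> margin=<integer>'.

d = (-22, -2),  |d|² = 488;  R = 7+8 = 15,  c = 488−15² = 263
v_rel = (-6, 2),  |v_rel|² = 40;  v_rel·d = (-6)·(-22) + (2)·(-2) = 128
40·t² − 256·t + 263 = 0  ⇒  m = 128² − 40·263 = 5864
m = 5864 > 0,  v_rel·d = 128 > 0  ⇒  inside

inside=yes margin=5864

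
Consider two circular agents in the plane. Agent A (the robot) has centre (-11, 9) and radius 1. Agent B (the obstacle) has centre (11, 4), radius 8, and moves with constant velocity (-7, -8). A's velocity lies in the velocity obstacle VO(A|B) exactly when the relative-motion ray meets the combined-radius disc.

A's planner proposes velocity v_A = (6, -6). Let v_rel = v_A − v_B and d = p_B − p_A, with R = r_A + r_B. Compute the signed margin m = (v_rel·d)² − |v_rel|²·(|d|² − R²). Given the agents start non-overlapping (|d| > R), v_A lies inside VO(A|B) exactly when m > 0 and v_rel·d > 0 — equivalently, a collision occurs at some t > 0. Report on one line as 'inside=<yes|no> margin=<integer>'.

d = (22, -5),  |d|² = 509;  R = 1+8 = 9,  c = 509−9² = 428
v_rel = (13, 2),  |v_rel|² = 173;  v_rel·d = (13)·(22) + (2)·(-5) = 276
173·t² − 552·t + 428 = 0  ⇒  m = 276² − 173·428 = 2132
m = 2132 > 0,  v_rel·d = 276 > 0  ⇒  inside

inside=yes margin=2132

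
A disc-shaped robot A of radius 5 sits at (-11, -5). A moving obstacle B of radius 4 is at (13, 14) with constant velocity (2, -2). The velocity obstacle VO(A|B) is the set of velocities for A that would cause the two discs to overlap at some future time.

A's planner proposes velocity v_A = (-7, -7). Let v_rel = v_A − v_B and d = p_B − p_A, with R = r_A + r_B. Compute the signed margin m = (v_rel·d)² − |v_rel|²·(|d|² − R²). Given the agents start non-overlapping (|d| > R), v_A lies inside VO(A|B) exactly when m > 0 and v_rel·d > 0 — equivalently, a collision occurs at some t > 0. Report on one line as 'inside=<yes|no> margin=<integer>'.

d = (24, 19),  |d|² = 937;  R = 5+4 = 9,  c = 937−9² = 856
v_rel = (-9, -5),  |v_rel|² = 106;  v_rel·d = (-9)·(24) + (-5)·(19) = -311
106·t² + 622·t + 856 = 0  ⇒  m = (-311)² − 106·856 = 5985
m = 5985 > 0,  v_rel·d = -311 < 0  ⇒  outside

inside=no margin=5985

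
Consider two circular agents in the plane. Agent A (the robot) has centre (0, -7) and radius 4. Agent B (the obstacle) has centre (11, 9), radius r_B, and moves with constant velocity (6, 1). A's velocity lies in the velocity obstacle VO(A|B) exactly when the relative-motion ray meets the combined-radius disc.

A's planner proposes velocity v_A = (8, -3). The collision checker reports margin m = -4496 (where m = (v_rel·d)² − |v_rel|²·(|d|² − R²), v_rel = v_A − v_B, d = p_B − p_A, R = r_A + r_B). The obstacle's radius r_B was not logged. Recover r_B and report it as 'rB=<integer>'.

m = -4496
d = (11, 16);  v_rel = (2, -4),  |v_rel|² = 20
v_rel×d = (2)·(16) − (-4)·(11) = 76
since m = R²·20 − 76²:  R² = (5776 + -4496) / 20 = 64
R = √64 = 8  ⇒  r_B = 8 − 4 = 4

rB=4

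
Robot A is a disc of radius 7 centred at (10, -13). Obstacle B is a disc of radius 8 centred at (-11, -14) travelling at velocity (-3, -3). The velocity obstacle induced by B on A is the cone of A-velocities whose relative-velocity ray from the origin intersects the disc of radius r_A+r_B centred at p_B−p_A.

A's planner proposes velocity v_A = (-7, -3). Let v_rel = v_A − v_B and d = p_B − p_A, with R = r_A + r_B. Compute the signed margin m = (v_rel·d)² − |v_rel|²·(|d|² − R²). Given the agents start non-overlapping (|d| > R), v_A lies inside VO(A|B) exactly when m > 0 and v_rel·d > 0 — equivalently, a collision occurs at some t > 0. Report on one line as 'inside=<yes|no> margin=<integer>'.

d = (-21, -1),  |d|² = 442;  R = 7+8 = 15,  c = 442−15² = 217
v_rel = (-4, 0),  |v_rel|² = 16;  v_rel·d = (-4)·(-21) + (0)·(-1) = 84
16·t² − 168·t + 217 = 0  ⇒  m = 84² − 16·217 = 3584
m = 3584 > 0,  v_rel·d = 84 > 0  ⇒  inside

inside=yes margin=3584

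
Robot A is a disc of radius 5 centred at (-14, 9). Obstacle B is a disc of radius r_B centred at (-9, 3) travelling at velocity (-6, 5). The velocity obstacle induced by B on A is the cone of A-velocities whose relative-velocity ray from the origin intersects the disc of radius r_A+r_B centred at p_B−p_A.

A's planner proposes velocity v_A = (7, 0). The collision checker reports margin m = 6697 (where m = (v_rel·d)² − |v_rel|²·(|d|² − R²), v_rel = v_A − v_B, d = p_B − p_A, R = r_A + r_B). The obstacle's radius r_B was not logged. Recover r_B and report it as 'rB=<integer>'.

m = 6697
d = (5, -6);  v_rel = (13, -5),  |v_rel|² = 194
v_rel×d = (13)·(-6) − (-5)·(5) = -53
since m = R²·194 − (-53)²:  R² = (2809 + 6697) / 194 = 49
R = √49 = 7  ⇒  r_B = 7 − 5 = 2

rB=2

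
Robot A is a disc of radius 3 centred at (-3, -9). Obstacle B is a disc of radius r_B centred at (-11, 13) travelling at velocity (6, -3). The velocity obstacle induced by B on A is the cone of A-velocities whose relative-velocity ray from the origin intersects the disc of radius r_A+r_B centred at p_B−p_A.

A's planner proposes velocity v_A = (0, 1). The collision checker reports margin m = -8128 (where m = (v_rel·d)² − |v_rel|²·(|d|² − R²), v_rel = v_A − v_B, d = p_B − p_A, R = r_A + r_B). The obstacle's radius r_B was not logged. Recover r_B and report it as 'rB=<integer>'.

m = -8128
d = (-8, 22);  v_rel = (-6, 4),  |v_rel|² = 52
v_rel×d = (-6)·(22) − (4)·(-8) = -100
since m = R²·52 − (-100)²:  R² = (10000 + -8128) / 52 = 36
R = √36 = 6  ⇒  r_B = 6 − 3 = 3

rB=3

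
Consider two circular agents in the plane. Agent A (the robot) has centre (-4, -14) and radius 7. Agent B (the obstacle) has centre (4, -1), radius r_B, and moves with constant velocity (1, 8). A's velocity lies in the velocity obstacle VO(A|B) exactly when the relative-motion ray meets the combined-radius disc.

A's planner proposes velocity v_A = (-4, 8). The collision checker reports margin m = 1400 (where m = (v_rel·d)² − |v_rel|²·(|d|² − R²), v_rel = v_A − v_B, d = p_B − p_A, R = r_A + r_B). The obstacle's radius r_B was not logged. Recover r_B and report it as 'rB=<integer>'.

m = 1400
d = (8, 13);  v_rel = (-5, 0),  |v_rel|² = 25
v_rel×d = (-5)·(13) − (0)·(8) = -65
since m = R²·25 − (-65)²:  R² = (4225 + 1400) / 25 = 225
R = √225 = 15  ⇒  r_B = 15 − 7 = 8

rB=8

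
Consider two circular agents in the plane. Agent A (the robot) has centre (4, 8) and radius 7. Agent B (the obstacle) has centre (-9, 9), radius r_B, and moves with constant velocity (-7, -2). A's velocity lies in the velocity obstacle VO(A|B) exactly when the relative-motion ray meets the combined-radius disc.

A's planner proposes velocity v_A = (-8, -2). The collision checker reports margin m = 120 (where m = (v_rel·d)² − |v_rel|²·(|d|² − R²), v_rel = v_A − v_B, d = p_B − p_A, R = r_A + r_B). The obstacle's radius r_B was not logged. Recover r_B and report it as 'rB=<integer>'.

m = 120
d = (-13, 1);  v_rel = (-1, 0),  |v_rel|² = 1
v_rel×d = (-1)·(1) − (0)·(-13) = -1
since m = R²·1 − (-1)²:  R² = (1 + 120) / 1 = 121
R = √121 = 11  ⇒  r_B = 11 − 7 = 4

rB=4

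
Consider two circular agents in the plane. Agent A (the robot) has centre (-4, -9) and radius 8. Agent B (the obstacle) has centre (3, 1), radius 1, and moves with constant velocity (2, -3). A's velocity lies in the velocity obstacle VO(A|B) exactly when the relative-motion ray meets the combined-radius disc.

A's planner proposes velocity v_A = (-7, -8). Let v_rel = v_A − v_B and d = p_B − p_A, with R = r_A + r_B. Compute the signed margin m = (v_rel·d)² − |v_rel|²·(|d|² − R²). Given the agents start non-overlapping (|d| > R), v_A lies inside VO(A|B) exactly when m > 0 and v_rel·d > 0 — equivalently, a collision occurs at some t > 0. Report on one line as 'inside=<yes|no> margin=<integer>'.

d = (7, 10),  |d|² = 149;  R = 8+1 = 9,  c = 149−9² = 68
v_rel = (-9, -5),  |v_rel|² = 106;  v_rel·d = (-9)·(7) + (-5)·(10) = -113
106·t² + 226·t + 68 = 0  ⇒  m = (-113)² − 106·68 = 5561
m = 5561 > 0,  v_rel·d = -113 < 0  ⇒  outside

inside=no margin=5561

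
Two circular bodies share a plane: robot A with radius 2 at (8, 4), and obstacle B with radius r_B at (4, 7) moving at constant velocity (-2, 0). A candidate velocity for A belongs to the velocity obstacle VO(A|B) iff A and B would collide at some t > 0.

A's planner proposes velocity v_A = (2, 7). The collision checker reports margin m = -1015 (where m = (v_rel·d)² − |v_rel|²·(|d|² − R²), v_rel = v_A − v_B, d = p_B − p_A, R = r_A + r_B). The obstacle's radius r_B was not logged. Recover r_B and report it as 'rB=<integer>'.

m = -1015
d = (-4, 3);  v_rel = (4, 7),  |v_rel|² = 65
v_rel×d = (4)·(3) − (7)·(-4) = 40
since m = R²·65 − 40²:  R² = (1600 + -1015) / 65 = 9
R = √9 = 3  ⇒  r_B = 3 − 2 = 1

rB=1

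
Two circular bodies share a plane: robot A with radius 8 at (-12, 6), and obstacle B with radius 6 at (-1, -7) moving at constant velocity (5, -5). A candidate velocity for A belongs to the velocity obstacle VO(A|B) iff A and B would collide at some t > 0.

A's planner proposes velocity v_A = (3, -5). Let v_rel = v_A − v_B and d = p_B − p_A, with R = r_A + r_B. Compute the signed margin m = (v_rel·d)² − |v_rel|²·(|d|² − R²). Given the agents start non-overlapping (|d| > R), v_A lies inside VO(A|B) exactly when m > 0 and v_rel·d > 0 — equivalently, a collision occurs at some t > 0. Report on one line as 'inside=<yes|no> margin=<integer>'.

d = (11, -13),  |d|² = 290;  R = 8+6 = 14,  c = 290−14² = 94
v_rel = (-2, 0),  |v_rel|² = 4;  v_rel·d = (-2)·(11) + (0)·(-13) = -22
4·t² + 44·t + 94 = 0  ⇒  m = (-22)² − 4·94 = 108
m = 108 > 0,  v_rel·d = -22 < 0  ⇒  outside

inside=no margin=108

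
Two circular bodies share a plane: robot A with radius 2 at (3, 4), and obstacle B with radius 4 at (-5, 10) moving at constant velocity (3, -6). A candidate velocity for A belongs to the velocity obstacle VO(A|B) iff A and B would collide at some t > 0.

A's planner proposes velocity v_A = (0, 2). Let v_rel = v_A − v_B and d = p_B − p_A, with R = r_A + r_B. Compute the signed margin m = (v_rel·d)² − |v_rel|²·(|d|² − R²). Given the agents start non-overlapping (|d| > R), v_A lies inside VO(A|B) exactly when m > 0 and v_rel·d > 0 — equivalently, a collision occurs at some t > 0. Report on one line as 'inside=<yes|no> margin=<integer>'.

d = (-8, 6),  |d|² = 100;  R = 2+4 = 6,  c = 100−6² = 64
v_rel = (-3, 8),  |v_rel|² = 73;  v_rel·d = (-3)·(-8) + (8)·(6) = 72
73·t² − 144·t + 64 = 0  ⇒  m = 72² − 73·64 = 512
m = 512 > 0,  v_rel·d = 72 > 0  ⇒  inside

inside=yes margin=512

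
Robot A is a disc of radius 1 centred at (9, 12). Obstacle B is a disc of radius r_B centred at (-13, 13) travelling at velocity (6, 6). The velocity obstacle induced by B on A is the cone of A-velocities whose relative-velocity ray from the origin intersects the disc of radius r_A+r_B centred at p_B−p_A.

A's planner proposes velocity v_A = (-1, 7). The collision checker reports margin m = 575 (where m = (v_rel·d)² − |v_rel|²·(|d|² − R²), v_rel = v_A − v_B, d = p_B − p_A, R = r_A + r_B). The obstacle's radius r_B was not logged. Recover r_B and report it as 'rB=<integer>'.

m = 575
d = (-22, 1);  v_rel = (-7, 1),  |v_rel|² = 50
v_rel×d = (-7)·(1) − (1)·(-22) = 15
since m = R²·50 − 15²:  R² = (225 + 575) / 50 = 16
R = √16 = 4  ⇒  r_B = 4 − 1 = 3

rB=3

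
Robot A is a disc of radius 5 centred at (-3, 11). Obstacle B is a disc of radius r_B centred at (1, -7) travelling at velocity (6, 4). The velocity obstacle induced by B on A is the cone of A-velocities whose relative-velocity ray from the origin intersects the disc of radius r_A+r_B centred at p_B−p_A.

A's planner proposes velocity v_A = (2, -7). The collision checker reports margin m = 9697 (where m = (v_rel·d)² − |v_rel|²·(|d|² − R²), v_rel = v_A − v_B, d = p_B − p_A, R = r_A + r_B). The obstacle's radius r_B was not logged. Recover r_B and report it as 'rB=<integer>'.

m = 9697
d = (4, -18);  v_rel = (-4, -11),  |v_rel|² = 137
v_rel×d = (-4)·(-18) − (-11)·(4) = 116
since m = R²·137 − 116²:  R² = (13456 + 9697) / 137 = 169
R = √169 = 13  ⇒  r_B = 13 − 5 = 8

rB=8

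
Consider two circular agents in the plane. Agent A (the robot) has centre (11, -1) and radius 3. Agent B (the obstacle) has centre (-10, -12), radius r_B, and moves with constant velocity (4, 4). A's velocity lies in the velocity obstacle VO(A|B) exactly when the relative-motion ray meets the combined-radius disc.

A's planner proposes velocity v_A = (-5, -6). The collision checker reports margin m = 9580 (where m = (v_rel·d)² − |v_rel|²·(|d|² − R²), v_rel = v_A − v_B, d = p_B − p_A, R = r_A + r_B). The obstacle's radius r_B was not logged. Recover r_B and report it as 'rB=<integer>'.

m = 9580
d = (-21, -11);  v_rel = (-9, -10),  |v_rel|² = 181
v_rel×d = (-9)·(-11) − (-10)·(-21) = -111
since m = R²·181 − (-111)²:  R² = (12321 + 9580) / 181 = 121
R = √121 = 11  ⇒  r_B = 11 − 3 = 8

rB=8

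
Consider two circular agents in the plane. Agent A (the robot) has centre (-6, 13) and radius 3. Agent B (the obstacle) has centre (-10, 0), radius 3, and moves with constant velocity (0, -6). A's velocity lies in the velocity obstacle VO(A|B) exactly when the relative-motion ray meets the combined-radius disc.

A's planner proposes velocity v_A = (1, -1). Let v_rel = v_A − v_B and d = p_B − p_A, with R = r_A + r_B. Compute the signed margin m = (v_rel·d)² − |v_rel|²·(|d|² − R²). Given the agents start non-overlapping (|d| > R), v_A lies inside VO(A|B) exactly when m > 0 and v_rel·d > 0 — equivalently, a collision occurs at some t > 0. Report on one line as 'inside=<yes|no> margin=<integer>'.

d = (-4, -13),  |d|² = 185;  R = 3+3 = 6,  c = 185−6² = 149
v_rel = (1, 5),  |v_rel|² = 26;  v_rel·d = (1)·(-4) + (5)·(-13) = -69
26·t² + 138·t + 149 = 0  ⇒  m = (-69)² − 26·149 = 887
m = 887 > 0,  v_rel·d = -69 < 0  ⇒  outside

inside=no margin=887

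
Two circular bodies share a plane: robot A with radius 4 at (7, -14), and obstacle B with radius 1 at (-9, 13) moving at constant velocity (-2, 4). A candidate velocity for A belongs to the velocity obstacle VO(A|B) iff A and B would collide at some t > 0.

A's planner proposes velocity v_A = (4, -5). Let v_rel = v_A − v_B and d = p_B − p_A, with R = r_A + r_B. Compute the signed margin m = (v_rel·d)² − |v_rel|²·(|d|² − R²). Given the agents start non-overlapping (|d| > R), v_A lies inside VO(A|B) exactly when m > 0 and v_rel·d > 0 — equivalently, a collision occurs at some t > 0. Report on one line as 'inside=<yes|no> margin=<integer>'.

d = (-16, 27),  |d|² = 985;  R = 4+1 = 5,  c = 985−5² = 960
v_rel = (6, -9),  |v_rel|² = 117;  v_rel·d = (6)·(-16) + (-9)·(27) = -339
117·t² + 678·t + 960 = 0  ⇒  m = (-339)² − 117·960 = 2601
m = 2601 > 0,  v_rel·d = -339 < 0  ⇒  outside

inside=no margin=2601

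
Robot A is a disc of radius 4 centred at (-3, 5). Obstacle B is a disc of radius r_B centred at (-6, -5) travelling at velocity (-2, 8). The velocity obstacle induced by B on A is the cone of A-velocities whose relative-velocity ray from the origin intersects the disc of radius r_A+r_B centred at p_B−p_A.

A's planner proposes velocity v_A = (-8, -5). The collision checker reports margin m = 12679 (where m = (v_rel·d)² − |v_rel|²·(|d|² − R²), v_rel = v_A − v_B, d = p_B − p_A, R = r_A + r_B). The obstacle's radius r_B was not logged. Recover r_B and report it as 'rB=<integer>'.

m = 12679
d = (-3, -10);  v_rel = (-6, -13),  |v_rel|² = 205
v_rel×d = (-6)·(-10) − (-13)·(-3) = 21
since m = R²·205 − 21²:  R² = (441 + 12679) / 205 = 64
R = √64 = 8  ⇒  r_B = 8 − 4 = 4

rB=4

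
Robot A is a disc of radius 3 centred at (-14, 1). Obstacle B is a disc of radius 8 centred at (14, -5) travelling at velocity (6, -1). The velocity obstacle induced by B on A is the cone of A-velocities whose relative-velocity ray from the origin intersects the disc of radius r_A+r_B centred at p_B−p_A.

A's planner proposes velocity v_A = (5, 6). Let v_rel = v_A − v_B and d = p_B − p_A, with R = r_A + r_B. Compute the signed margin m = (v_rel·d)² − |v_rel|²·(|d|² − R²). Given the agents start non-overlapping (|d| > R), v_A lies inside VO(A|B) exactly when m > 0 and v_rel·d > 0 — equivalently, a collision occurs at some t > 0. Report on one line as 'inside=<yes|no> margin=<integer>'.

d = (28, -6),  |d|² = 820;  R = 3+8 = 11,  c = 820−11² = 699
v_rel = (-1, 7),  |v_rel|² = 50;  v_rel·d = (-1)·(28) + (7)·(-6) = -70
50·t² + 140·t + 699 = 0  ⇒  m = (-70)² − 50·699 = -30050
m = -30050 < 0,  v_rel·d = -70 < 0  ⇒  outside

inside=no margin=-30050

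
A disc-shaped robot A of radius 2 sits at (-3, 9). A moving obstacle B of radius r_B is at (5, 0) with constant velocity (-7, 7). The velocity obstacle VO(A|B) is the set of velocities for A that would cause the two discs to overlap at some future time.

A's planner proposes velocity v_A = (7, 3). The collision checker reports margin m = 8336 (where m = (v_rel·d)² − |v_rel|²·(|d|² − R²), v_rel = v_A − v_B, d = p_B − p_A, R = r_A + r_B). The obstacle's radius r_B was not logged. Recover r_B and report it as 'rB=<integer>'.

m = 8336
d = (8, -9);  v_rel = (14, -4),  |v_rel|² = 212
v_rel×d = (14)·(-9) − (-4)·(8) = -94
since m = R²·212 − (-94)²:  R² = (8836 + 8336) / 212 = 81
R = √81 = 9  ⇒  r_B = 9 − 2 = 7

rB=7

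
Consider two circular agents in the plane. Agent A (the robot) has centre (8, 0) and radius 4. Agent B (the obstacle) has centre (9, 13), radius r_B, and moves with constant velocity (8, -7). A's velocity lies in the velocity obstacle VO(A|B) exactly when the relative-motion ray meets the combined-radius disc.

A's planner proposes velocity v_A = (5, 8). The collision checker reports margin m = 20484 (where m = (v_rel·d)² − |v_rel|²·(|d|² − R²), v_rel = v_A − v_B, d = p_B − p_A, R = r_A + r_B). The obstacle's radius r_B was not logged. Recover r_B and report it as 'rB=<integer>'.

m = 20484
d = (1, 13);  v_rel = (-3, 15),  |v_rel|² = 234
v_rel×d = (-3)·(13) − (15)·(1) = -54
since m = R²·234 − (-54)²:  R² = (2916 + 20484) / 234 = 100
R = √100 = 10  ⇒  r_B = 10 − 4 = 6

rB=6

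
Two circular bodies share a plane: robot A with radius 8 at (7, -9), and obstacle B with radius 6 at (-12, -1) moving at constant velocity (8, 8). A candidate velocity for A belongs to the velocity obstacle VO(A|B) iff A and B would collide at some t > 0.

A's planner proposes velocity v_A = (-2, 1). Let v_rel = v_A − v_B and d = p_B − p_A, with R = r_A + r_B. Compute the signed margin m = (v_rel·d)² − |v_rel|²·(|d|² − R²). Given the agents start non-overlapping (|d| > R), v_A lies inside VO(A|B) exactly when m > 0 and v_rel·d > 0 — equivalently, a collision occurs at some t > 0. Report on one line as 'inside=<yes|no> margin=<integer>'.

d = (-19, 8),  |d|² = 425;  R = 8+6 = 14,  c = 425−14² = 229
v_rel = (-10, -7),  |v_rel|² = 149;  v_rel·d = (-10)·(-19) + (-7)·(8) = 134
149·t² − 268·t + 229 = 0  ⇒  m = 134² − 149·229 = -16165
m = -16165 < 0,  v_rel·d = 134 > 0  ⇒  outside

inside=no margin=-16165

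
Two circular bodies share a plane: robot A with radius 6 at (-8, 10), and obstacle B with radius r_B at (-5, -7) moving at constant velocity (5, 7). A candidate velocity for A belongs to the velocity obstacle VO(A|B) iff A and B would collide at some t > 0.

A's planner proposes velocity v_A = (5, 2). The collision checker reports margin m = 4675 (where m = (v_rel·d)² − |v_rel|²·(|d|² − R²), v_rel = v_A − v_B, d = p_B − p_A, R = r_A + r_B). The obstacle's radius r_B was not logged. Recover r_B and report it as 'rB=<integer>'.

m = 4675
d = (3, -17);  v_rel = (0, -5),  |v_rel|² = 25
v_rel×d = (0)·(-17) − (-5)·(3) = 15
since m = R²·25 − 15²:  R² = (225 + 4675) / 25 = 196
R = √196 = 14  ⇒  r_B = 14 − 6 = 8

rB=8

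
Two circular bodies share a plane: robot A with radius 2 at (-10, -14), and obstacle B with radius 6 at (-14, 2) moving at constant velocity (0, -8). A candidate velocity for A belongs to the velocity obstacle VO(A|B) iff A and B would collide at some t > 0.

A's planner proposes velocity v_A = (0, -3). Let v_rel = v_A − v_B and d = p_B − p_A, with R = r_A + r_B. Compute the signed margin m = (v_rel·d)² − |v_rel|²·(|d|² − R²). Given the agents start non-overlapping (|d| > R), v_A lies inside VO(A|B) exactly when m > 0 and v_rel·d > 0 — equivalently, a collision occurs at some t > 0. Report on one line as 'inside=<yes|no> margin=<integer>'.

d = (-4, 16),  |d|² = 272;  R = 2+6 = 8,  c = 272−8² = 208
v_rel = (0, 5),  |v_rel|² = 25;  v_rel·d = (0)·(-4) + (5)·(16) = 80
25·t² − 160·t + 208 = 0  ⇒  m = 80² − 25·208 = 1200
m = 1200 > 0,  v_rel·d = 80 > 0  ⇒  inside

inside=yes margin=1200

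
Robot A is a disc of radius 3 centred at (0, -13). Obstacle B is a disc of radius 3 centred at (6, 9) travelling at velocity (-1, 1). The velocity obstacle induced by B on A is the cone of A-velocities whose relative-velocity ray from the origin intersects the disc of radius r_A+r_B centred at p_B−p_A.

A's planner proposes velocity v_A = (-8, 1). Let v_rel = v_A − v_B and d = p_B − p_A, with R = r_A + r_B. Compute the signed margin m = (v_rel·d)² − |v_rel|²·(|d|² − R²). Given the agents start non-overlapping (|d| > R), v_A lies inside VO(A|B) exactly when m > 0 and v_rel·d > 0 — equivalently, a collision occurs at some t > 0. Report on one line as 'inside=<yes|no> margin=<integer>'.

d = (6, 22),  |d|² = 520;  R = 3+3 = 6,  c = 520−6² = 484
v_rel = (-7, 0),  |v_rel|² = 49;  v_rel·d = (-7)·(6) + (0)·(22) = -42
49·t² + 84·t + 484 = 0  ⇒  m = (-42)² − 49·484 = -21952
m = -21952 < 0,  v_rel·d = -42 < 0  ⇒  outside

inside=no margin=-21952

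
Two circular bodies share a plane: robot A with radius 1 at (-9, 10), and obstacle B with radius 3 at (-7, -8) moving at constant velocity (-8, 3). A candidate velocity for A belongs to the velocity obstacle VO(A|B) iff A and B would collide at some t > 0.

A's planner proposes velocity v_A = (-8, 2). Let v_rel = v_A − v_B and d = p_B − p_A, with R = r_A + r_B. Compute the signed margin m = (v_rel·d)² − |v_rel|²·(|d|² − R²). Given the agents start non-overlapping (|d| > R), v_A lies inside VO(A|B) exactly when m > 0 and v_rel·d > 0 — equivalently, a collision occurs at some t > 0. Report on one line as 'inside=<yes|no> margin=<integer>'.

d = (2, -18),  |d|² = 328;  R = 1+3 = 4,  c = 328−4² = 312
v_rel = (0, -1),  |v_rel|² = 1;  v_rel·d = (0)·(2) + (-1)·(-18) = 18
1·t² − 36·t + 312 = 0  ⇒  m = 18² − 1·312 = 12
m = 12 > 0,  v_rel·d = 18 > 0  ⇒  inside

inside=yes margin=12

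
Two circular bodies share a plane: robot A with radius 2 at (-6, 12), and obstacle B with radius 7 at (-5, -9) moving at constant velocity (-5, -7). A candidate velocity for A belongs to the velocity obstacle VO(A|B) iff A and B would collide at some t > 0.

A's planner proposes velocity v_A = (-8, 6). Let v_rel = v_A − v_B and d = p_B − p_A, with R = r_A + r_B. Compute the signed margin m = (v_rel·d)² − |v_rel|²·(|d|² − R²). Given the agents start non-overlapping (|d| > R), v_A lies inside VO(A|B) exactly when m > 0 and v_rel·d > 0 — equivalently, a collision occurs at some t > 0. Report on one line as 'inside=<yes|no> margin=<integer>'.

d = (1, -21),  |d|² = 442;  R = 2+7 = 9,  c = 442−9² = 361
v_rel = (-3, 13),  |v_rel|² = 178;  v_rel·d = (-3)·(1) + (13)·(-21) = -276
178·t² + 552·t + 361 = 0  ⇒  m = (-276)² − 178·361 = 11918
m = 11918 > 0,  v_rel·d = -276 < 0  ⇒  outside

inside=no margin=11918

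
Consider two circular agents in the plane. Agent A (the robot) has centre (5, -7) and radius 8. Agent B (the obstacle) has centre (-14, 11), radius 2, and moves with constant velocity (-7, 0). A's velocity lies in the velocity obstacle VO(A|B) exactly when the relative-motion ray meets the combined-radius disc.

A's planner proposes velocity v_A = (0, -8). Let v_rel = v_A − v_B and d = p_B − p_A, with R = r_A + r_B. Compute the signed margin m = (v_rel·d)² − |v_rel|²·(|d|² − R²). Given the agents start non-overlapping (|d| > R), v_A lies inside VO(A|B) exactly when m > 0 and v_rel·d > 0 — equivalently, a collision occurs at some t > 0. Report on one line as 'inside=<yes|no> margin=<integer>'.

d = (-19, 18),  |d|² = 685;  R = 8+2 = 10,  c = 685−10² = 585
v_rel = (7, -8),  |v_rel|² = 113;  v_rel·d = (7)·(-19) + (-8)·(18) = -277
113·t² + 554·t + 585 = 0  ⇒  m = (-277)² − 113·585 = 10624
m = 10624 > 0,  v_rel·d = -277 < 0  ⇒  outside

inside=no margin=10624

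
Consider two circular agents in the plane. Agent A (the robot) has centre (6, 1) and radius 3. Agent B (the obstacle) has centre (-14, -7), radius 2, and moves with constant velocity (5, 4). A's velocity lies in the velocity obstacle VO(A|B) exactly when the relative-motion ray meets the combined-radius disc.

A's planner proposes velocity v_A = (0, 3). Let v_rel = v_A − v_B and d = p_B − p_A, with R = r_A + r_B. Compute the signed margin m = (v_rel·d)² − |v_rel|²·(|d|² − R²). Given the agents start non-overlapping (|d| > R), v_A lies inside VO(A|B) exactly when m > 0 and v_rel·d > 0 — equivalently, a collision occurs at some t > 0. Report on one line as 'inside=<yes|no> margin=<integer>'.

d = (-20, -8),  |d|² = 464;  R = 3+2 = 5,  c = 464−5² = 439
v_rel = (-5, -1),  |v_rel|² = 26;  v_rel·d = (-5)·(-20) + (-1)·(-8) = 108
26·t² − 216·t + 439 = 0  ⇒  m = 108² − 26·439 = 250
m = 250 > 0,  v_rel·d = 108 > 0  ⇒  inside

inside=yes margin=250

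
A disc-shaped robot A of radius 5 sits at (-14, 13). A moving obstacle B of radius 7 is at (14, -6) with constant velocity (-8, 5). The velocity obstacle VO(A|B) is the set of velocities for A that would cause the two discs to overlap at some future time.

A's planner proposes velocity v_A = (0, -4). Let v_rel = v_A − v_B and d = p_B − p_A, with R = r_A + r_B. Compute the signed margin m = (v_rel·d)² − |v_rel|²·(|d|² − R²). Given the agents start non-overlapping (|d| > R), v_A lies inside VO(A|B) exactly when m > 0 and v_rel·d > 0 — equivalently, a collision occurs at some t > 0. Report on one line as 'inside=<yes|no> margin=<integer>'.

d = (28, -19),  |d|² = 1145;  R = 5+7 = 12,  c = 1145−12² = 1001
v_rel = (8, -9),  |v_rel|² = 145;  v_rel·d = (8)·(28) + (-9)·(-19) = 395
145·t² − 790·t + 1001 = 0  ⇒  m = 395² − 145·1001 = 10880
m = 10880 > 0,  v_rel·d = 395 > 0  ⇒  inside

inside=yes margin=10880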